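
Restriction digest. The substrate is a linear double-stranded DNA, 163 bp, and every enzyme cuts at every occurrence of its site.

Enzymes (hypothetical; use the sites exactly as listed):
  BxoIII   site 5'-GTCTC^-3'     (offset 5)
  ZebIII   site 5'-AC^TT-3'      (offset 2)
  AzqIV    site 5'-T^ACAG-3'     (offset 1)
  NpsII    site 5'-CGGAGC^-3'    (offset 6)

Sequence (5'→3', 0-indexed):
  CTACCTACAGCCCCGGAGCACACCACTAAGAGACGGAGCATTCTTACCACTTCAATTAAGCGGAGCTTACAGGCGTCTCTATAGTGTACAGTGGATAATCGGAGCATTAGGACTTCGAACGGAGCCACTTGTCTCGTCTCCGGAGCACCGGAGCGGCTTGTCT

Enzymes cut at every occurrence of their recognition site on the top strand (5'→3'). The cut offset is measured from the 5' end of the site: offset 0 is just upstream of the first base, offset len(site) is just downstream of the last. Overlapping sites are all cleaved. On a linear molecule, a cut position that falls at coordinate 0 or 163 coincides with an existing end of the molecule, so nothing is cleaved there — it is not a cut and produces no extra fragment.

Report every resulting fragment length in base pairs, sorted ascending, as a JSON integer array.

Per-enzyme occurrences:
  BxoIII (GTCTC, off=5): starts [74, 130, 135] → cuts [79, 135, 140]
  ZebIII (ACTT, off=2): starts [48, 111, 126] → cuts [50, 113, 128]
  AzqIV (TACAG, off=1): starts [5, 67, 86] → cuts [6, 68, 87]
  NpsII (CGGAGC, off=6): starts [13, 33, 60, 99, 119, 140, 148] → cuts [19, 39, 66, 105, 125, 146, 154]

Pooled cuts: [6, 19, 39, 50, 66, 68, 79, 87, 105, 113, 125, 128, 135, 140, 146, 154]

Fragment lengths:
  [0,6): 6 bp
  [6,19): 13 bp
  [19,39): 20 bp
  [39,50): 11 bp
  [50,66): 16 bp
  [66,68): 2 bp
  [68,79): 11 bp
  [79,87): 8 bp
  [87,105): 18 bp
  [105,113): 8 bp
  [113,125): 12 bp
  [125,128): 3 bp
  [128,135): 7 bp
  [135,140): 5 bp
  [140,146): 6 bp
  [146,154): 8 bp
  [154,163): 9 bp

[2,3,5,6,6,7,8,8,8,9,11,11,12,13,16,18,20]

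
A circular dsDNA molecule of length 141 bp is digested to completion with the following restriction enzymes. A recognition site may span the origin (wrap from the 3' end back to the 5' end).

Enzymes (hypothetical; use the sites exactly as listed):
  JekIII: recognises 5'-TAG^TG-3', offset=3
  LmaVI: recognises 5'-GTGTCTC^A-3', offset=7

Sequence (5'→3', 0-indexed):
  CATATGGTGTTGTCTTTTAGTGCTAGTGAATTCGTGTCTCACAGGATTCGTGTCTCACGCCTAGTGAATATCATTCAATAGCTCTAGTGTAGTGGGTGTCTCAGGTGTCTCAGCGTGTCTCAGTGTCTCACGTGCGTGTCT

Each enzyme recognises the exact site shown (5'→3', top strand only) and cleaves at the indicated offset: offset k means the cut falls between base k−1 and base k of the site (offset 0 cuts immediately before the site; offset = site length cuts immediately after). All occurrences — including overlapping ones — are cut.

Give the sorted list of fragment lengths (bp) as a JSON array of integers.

Per-enzyme occurrences:
  JekIII (TAGTG, off=3): starts [17, 23, 61, 84, 89] → cuts [20, 26, 64, 87, 92]
  LmaVI (GTGTCTCA, off=7): starts [33, 49, 95, 104, 114, 122, 135] → cuts [1, 40, 56, 102, 111, 121, 129]

All cut coordinates (distinct, sorted): [1, 20, 26, 40, 56, 64, 87, 92, 102, 111, 121, 129]

Fragments:
  1→20: 19 bp
  20→26: 6 bp
  26→40: 14 bp
  40→56: 16 bp
  56→64: 8 bp
  64→87: 23 bp
  87→92: 5 bp
  92→102: 10 bp
  102→111: 9 bp
  111→121: 10 bp
  121→129: 8 bp
  129→1 (wrap): 141-129+1 = 13 bp

[5,6,8,8,9,10,10,13,14,16,19,23]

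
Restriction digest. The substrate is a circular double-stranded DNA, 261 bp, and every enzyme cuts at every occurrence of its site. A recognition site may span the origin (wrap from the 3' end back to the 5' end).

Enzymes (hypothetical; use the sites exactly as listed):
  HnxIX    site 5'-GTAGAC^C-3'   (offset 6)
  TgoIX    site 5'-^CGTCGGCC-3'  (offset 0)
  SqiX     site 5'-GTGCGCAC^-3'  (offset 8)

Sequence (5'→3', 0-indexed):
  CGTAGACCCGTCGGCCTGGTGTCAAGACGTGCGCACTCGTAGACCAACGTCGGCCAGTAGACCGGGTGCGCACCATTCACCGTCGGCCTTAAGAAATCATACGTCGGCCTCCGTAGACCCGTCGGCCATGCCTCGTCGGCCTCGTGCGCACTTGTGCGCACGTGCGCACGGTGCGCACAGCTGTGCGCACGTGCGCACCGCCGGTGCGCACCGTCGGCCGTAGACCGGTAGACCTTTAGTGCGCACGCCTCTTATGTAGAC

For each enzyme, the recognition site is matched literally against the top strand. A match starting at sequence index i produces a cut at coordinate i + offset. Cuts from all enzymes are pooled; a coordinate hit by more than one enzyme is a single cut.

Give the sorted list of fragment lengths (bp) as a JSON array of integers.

Per-enzyme occurrences:
  HnxIX (GTAGACC, off=6): starts [1, 38, 56, 112, 219, 227, 255] → cuts [0, 7, 44, 62, 118, 225, 233]
  TgoIX (CGTCGGCC, off=0): starts [8, 47, 80, 101, 119, 133, 211] → cuts [8, 47, 80, 101, 119, 133, 211]
  SqiX (GTGCGCAC, off=8): starts [28, 65, 143, 153, 161, 170, 182, 190, 203, 238] → cuts [36, 73, 151, 161, 169, 178, 190, 198, 211, 246]

All cut coordinates (distinct, sorted): [0, 7, 8, 36, 44, 47, 62, 73, 80, 101, 118, 119, 133, 151, 161, 169, 178, 190, 198, 211, 225, 233, 246]

Fragments:
  0→7: 7 bp
  7→8: 1 bp
  8→36: 28 bp
  36→44: 8 bp
  44→47: 3 bp
  47→62: 15 bp
  62→73: 11 bp
  73→80: 7 bp
  80→101: 21 bp
  101→118: 17 bp
  118→119: 1 bp
  119→133: 14 bp
  133→151: 18 bp
  151→161: 10 bp
  161→169: 8 bp
  169→178: 9 bp
  178→190: 12 bp
  190→198: 8 bp
  198→211: 13 bp
  211→225: 14 bp
  225→233: 8 bp
  233→246: 13 bp
  246→0 (wrap): 261-246+0 = 15 bp

[1,1,3,7,7,8,8,8,8,9,10,11,12,13,13,14,14,15,15,17,18,21,28]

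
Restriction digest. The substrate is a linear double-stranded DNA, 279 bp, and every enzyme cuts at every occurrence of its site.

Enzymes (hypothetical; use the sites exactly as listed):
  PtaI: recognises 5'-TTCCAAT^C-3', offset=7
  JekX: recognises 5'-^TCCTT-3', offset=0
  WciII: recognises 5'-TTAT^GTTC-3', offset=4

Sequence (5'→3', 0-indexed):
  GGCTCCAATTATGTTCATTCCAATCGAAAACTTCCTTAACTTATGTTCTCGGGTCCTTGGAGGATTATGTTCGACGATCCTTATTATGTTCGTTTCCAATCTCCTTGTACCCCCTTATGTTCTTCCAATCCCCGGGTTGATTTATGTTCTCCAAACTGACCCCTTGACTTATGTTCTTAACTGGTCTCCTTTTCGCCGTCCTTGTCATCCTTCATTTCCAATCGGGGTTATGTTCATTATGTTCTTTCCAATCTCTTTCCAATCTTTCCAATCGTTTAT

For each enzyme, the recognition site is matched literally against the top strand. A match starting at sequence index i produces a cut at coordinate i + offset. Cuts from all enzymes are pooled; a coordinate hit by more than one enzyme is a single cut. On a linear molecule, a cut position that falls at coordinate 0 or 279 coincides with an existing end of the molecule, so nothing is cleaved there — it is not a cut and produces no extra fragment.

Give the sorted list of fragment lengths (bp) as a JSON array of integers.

Scan for sites:
  PtaI TTCCAATC/7: at [17, 93, 122, 215, 245, 256, 265] ⇒ [24, 100, 129, 222, 252, 263, 272]
  JekX TCCTT/0: at [32, 53, 77, 101, 186, 198, 207] ⇒ [32, 53, 77, 101, 186, 198, 207]
  WciII TTATGTTC/4: at [8, 40, 64, 83, 114, 141, 168, 227, 236] ⇒ [12, 44, 68, 87, 118, 145, 172, 231, 240]

Pooled cuts: [12, 24, 32, 44, 53, 68, 77, 87, 100, 101, 118, 129, 145, 172, 186, 198, 207, 222, 231, 240, 252, 263, 272]

Fragments:
  [0,12): 12 bp
  [12,24): 12 bp
  [24,32): 8 bp
  [32,44): 12 bp
  [44,53): 9 bp
  [53,68): 15 bp
  [68,77): 9 bp
  [77,87): 10 bp
  [87,100): 13 bp
  [100,101): 1 bp
  [101,118): 17 bp
  [118,129): 11 bp
  [129,145): 16 bp
  [145,172): 27 bp
  [172,186): 14 bp
  [186,198): 12 bp
  [198,207): 9 bp
  [207,222): 15 bp
  [222,231): 9 bp
  [231,240): 9 bp
  [240,252): 12 bp
  [252,263): 11 bp
  [263,272): 9 bp
  [272,279): 7 bp

[1,7,8,9,9,9,9,9,9,10,11,11,12,12,12,12,12,13,14,15,15,16,17,27]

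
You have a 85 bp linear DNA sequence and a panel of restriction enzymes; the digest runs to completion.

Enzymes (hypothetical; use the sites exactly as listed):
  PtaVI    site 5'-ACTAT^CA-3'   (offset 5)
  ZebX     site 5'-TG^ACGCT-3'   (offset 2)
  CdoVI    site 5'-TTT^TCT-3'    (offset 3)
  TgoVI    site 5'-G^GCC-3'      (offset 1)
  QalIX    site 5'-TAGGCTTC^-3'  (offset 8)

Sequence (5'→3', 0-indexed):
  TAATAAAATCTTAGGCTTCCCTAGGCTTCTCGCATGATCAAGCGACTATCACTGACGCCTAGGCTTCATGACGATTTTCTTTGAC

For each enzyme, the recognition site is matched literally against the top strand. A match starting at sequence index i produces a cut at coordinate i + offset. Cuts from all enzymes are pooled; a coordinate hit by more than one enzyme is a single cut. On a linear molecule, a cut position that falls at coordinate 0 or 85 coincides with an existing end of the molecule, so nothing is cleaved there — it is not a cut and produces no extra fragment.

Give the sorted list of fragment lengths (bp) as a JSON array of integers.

Site scan:
  PtaVI (ACTATCA, off=5): starts [44] → cuts [49]
  ZebX (TGACGCT, off=2): no sites
  CdoVI (TTTTCT, off=3): starts [74] → cuts [77]
  TgoVI (GGCC, off=1): no sites
  QalIX (TAGGCTTC, off=8): starts [11, 21, 59] → cuts [19, 29, 67]

All cut coordinates (distinct, sorted): [19, 29, 49, 67, 77]

Fragments:
  [0,19): 19 bp
  [19,29): 10 bp
  [29,49): 20 bp
  [49,67): 18 bp
  [67,77): 10 bp
  [77,85): 8 bp

[8,10,10,18,19,20]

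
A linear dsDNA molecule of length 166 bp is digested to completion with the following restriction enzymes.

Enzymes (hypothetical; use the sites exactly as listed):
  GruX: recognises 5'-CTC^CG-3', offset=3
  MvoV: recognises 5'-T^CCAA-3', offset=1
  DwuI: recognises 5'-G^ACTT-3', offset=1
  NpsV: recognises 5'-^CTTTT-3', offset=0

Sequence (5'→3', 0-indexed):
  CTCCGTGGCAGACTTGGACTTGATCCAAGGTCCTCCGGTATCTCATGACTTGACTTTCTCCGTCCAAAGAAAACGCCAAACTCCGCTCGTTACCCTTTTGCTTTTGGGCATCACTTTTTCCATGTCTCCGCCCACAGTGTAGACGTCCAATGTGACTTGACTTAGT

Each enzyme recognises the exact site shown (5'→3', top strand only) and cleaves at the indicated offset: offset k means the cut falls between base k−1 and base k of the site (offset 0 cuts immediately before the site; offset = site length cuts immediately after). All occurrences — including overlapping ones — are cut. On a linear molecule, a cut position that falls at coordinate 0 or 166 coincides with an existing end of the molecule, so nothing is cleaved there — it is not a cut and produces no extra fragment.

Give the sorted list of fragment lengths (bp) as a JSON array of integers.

[3,3,5,5,6,6,7,7,8,8,8,11,11,12,13,15,18,20]

Scan for sites:
  GruX (CTCCG, off=3): starts [0, 32, 57, 80, 125] → cuts [3, 35, 60, 83, 128]
  MvoV (TCCAA, off=1): starts [23, 62, 145] → cuts [24, 63, 146]
  DwuI (GACTT, off=1): starts [10, 16, 46, 51, 153, 158] → cuts [11, 17, 47, 52, 154, 159]
  NpsV (CTTTT, off=0): starts [94, 100, 113] → cuts [94, 100, 113]

All cut coordinates (distinct, sorted): [3, 11, 17, 24, 35, 47, 52, 60, 63, 83, 94, 100, 113, 128, 146, 154, 159]

Fragments:
  [0,3): 3 bp
  [3,11): 8 bp
  [11,17): 6 bp
  [17,24): 7 bp
  [24,35): 11 bp
  [35,47): 12 bp
  [47,52): 5 bp
  [52,60): 8 bp
  [60,63): 3 bp
  [63,83): 20 bp
  [83,94): 11 bp
  [94,100): 6 bp
  [100,113): 13 bp
  [113,128): 15 bp
  [128,146): 18 bp
  [146,154): 8 bp
  [154,159): 5 bp
  [159,166): 7 bp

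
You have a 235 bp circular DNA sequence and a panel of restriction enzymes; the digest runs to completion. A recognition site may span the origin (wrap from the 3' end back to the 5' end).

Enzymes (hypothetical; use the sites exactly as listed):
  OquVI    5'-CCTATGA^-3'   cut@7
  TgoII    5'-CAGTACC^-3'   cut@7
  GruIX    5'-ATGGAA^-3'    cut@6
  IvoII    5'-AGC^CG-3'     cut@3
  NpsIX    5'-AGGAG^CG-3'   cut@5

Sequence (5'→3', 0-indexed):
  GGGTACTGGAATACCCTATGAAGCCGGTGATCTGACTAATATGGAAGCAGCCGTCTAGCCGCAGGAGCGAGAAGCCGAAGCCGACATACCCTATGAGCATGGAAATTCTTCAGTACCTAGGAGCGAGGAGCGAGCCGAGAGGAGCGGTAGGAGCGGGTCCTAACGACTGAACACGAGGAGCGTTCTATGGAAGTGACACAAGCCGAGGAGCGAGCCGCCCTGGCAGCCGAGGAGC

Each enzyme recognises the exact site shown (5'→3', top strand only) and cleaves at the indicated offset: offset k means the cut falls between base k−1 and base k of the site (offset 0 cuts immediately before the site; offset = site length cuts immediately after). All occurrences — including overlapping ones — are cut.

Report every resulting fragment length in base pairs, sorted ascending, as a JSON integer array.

[3,5,5,5,6,6,7,7,7,8,8,8,8,9,9,11,12,12,13,15,22,22,27]

Per-enzyme occurrences:
  OquVI CCTATGA/7: at [14, 89] ⇒ [21, 96]
  TgoII CAGTACC/7: at [110] ⇒ [117]
  GruIX ATGGAA/6: at [40, 98, 186] ⇒ [46, 104, 192]
  IvoII AGCCG/3: at [21, 48, 56, 72, 78, 132, 200, 212, 224] ⇒ [24, 51, 59, 75, 81, 135, 203, 215, 227]
  NpsIX AGGAGCG/5: at [62, 118, 125, 139, 148, 175, 205, 229] ⇒ [67, 123, 130, 144, 153, 180, 210, 234]

Pooled cuts: [21, 24, 46, 51, 59, 67, 75, 81, 96, 104, 117, 123, 130, 135, 144, 153, 180, 192, 203, 210, 215, 227, 234]

Fragment lengths:
  21→24: 3 bp
  24→46: 22 bp
  46→51: 5 bp
  51→59: 8 bp
  59→67: 8 bp
  67→75: 8 bp
  75→81: 6 bp
  81→96: 15 bp
  96→104: 8 bp
  104→117: 13 bp
  117→123: 6 bp
  123→130: 7 bp
  130→135: 5 bp
  135→144: 9 bp
  144→153: 9 bp
  153→180: 27 bp
  180→192: 12 bp
  192→203: 11 bp
  203→210: 7 bp
  210→215: 5 bp
  215→227: 12 bp
  227→234: 7 bp
  234→21 (wrap): 235-234+21 = 22 bp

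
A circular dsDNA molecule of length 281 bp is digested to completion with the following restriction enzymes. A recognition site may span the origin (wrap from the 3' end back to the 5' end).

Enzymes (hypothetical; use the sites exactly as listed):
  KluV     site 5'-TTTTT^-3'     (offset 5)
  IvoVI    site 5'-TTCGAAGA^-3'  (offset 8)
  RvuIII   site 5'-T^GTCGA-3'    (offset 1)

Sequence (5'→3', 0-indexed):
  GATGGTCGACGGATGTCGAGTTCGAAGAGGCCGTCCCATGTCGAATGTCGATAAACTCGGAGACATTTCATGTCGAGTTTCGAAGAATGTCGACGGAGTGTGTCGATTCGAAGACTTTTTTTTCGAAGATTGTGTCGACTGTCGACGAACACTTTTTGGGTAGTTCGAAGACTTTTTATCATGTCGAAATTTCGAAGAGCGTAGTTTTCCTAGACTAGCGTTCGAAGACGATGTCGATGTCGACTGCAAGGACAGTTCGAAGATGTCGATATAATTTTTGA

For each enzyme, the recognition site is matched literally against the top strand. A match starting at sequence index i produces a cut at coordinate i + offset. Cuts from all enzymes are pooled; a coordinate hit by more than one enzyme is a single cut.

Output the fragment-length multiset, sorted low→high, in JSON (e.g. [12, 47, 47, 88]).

[1,1,1,1,2,4,4,5,6,6,6,6,7,7,11,13,13,14,14,15,15,16,16,17,25,25,30]

Per-enzyme occurrences:
  KluV TTTTT/5: at [115, 116, 117, 118, 152, 172, 274] ⇒ [120, 121, 122, 123, 157, 177, 279]
  IvoVI TTCGAAGA/8: at [20, 78, 106, 121, 163, 190, 220, 255] ⇒ [28, 86, 114, 129, 171, 198, 228, 263]
  RvuIII TGTCGA/1: at [13, 38, 45, 70, 87, 100, 132, 139, 181, 231, 237, 263] ⇒ [14, 39, 46, 71, 88, 101, 133, 140, 182, 232, 238, 264]

Pooled cuts: [14, 28, 39, 46, 71, 86, 88, 101, 114, 120, 121, 122, 123, 129, 133, 140, 157, 171, 177, 182, 198, 228, 232, 238, 263, 264, 279]

Fragments:
  14→28: 14 bp
  28→39: 11 bp
  39→46: 7 bp
  46→71: 25 bp
  71→86: 15 bp
  86→88: 2 bp
  88→101: 13 bp
  101→114: 13 bp
  114→120: 6 bp
  120→121: 1 bp
  121→122: 1 bp
  122→123: 1 bp
  123→129: 6 bp
  129→133: 4 bp
  133→140: 7 bp
  140→157: 17 bp
  157→171: 14 bp
  171→177: 6 bp
  177→182: 5 bp
  182→198: 16 bp
  198→228: 30 bp
  228→232: 4 bp
  232→238: 6 bp
  238→263: 25 bp
  263→264: 1 bp
  264→279: 15 bp
  279→14 (wrap): 281-279+14 = 16 bp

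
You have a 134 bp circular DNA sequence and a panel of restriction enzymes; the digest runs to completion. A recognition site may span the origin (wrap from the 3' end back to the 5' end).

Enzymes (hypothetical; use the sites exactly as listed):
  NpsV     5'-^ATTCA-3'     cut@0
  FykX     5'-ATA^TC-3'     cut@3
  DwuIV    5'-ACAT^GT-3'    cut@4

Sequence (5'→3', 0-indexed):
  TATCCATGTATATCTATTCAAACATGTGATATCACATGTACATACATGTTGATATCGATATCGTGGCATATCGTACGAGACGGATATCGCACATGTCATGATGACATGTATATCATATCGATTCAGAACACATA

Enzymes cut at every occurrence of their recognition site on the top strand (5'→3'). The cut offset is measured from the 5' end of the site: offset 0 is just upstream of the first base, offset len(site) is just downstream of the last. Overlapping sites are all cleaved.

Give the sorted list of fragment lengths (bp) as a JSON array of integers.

[3,3,5,5,6,6,6,7,8,10,10,10,10,13,16,16]

Scan for sites:
  NpsV (ATTCA, off=0): starts [15, 120] → cuts [15, 120]
  FykX (ATATC, off=3): starts [9, 28, 51, 57, 67, 83, 109, 114, 133] → cuts [2, 12, 31, 54, 60, 70, 86, 112, 117]
  DwuIV (ACATGT, off=4): starts [21, 33, 43, 90, 103] → cuts [25, 37, 47, 94, 107]

All cut coordinates (distinct, sorted): [2, 12, 15, 25, 31, 37, 47, 54, 60, 70, 86, 94, 107, 112, 117, 120]

Fragment lengths:
  2→12: 10 bp
  12→15: 3 bp
  15→25: 10 bp
  25→31: 6 bp
  31→37: 6 bp
  37→47: 10 bp
  47→54: 7 bp
  54→60: 6 bp
  60→70: 10 bp
  70→86: 16 bp
  86→94: 8 bp
  94→107: 13 bp
  107→112: 5 bp
  112→117: 5 bp
  117→120: 3 bp
  120→2 (wrap): 134-120+2 = 16 bp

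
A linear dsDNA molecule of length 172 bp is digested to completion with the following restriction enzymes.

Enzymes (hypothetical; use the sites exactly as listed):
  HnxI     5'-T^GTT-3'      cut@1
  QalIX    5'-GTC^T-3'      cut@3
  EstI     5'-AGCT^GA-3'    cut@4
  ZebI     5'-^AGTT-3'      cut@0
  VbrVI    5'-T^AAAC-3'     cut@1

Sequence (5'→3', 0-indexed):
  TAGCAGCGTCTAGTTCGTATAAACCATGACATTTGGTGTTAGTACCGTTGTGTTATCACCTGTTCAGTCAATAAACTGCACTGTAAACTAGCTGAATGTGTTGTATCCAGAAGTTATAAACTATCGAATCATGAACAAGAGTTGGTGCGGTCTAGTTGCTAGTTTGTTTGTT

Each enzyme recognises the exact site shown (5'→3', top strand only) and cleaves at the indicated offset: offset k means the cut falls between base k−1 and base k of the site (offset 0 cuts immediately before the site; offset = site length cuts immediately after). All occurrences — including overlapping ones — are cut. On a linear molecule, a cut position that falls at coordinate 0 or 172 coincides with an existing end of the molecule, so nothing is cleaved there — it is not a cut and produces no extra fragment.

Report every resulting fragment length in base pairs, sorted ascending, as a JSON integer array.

[1,1,3,4,5,6,6,7,9,9,10,10,11,12,12,13,14,17,22]

Site scan:
  HnxI (TGTT, off=1): starts [36, 50, 60, 98, 164, 168] → cuts [37, 51, 61, 99, 165, 169]
  QalIX (GTCT, off=3): starts [7, 149] → cuts [10, 152]
  EstI (AGCTGA, off=4): starts [89] → cuts [93]
  ZebI (AGTT, off=0): starts [11, 111, 139, 153, 160] → cuts [11, 111, 139, 153, 160]
  VbrVI (TAAAC, off=1): starts [19, 71, 83, 116] → cuts [20, 72, 84, 117]

Pooled cuts: [10, 11, 20, 37, 51, 61, 72, 84, 93, 99, 111, 117, 139, 152, 153, 160, 165, 169]

Fragment lengths:
  [0,10): 10 bp
  [10,11): 1 bp
  [11,20): 9 bp
  [20,37): 17 bp
  [37,51): 14 bp
  [51,61): 10 bp
  [61,72): 11 bp
  [72,84): 12 bp
  [84,93): 9 bp
  [93,99): 6 bp
  [99,111): 12 bp
  [111,117): 6 bp
  [117,139): 22 bp
  [139,152): 13 bp
  [152,153): 1 bp
  [153,160): 7 bp
  [160,165): 5 bp
  [165,169): 4 bp
  [169,172): 3 bp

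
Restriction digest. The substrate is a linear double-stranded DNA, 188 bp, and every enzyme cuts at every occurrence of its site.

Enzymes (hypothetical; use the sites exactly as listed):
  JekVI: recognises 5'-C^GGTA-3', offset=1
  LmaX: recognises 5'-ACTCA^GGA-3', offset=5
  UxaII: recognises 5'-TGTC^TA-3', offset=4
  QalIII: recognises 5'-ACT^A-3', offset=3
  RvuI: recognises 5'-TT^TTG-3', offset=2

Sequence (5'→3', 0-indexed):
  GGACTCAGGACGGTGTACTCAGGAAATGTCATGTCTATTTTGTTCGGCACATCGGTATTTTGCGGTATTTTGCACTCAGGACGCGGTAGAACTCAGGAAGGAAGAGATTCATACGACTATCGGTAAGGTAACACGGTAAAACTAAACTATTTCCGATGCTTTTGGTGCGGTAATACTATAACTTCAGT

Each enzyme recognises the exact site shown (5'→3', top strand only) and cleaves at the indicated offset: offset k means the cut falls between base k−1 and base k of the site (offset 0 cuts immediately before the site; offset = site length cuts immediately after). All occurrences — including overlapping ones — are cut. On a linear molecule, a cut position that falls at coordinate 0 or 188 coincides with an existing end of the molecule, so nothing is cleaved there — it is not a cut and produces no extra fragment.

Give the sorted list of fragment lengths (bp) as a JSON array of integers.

Scan for sites:
  JekVI CGGTA/1: at [52, 62, 83, 120, 133, 167] ⇒ [53, 63, 84, 121, 134, 168]
  LmaX ACTCAGGA/5: at [2, 16, 73, 90] ⇒ [7, 21, 78, 95]
  UxaII TGTCTA/4: at [31] ⇒ [35]
  QalIII ACTA/3: at [115, 140, 145, 174] ⇒ [118, 143, 148, 177]
  RvuI TTTTG/2: at [37, 57, 67, 159] ⇒ [39, 59, 69, 161]

Pooled cuts: [7, 21, 35, 39, 53, 59, 63, 69, 78, 84, 95, 118, 121, 134, 143, 148, 161, 168, 177]

Fragments:
  [0,7): 7 bp
  [7,21): 14 bp
  [21,35): 14 bp
  [35,39): 4 bp
  [39,53): 14 bp
  [53,59): 6 bp
  [59,63): 4 bp
  [63,69): 6 bp
  [69,78): 9 bp
  [78,84): 6 bp
  [84,95): 11 bp
  [95,118): 23 bp
  [118,121): 3 bp
  [121,134): 13 bp
  [134,143): 9 bp
  [143,148): 5 bp
  [148,161): 13 bp
  [161,168): 7 bp
  [168,177): 9 bp
  [177,188): 11 bp

[3,4,4,5,6,6,6,7,7,9,9,9,11,11,13,13,14,14,14,23]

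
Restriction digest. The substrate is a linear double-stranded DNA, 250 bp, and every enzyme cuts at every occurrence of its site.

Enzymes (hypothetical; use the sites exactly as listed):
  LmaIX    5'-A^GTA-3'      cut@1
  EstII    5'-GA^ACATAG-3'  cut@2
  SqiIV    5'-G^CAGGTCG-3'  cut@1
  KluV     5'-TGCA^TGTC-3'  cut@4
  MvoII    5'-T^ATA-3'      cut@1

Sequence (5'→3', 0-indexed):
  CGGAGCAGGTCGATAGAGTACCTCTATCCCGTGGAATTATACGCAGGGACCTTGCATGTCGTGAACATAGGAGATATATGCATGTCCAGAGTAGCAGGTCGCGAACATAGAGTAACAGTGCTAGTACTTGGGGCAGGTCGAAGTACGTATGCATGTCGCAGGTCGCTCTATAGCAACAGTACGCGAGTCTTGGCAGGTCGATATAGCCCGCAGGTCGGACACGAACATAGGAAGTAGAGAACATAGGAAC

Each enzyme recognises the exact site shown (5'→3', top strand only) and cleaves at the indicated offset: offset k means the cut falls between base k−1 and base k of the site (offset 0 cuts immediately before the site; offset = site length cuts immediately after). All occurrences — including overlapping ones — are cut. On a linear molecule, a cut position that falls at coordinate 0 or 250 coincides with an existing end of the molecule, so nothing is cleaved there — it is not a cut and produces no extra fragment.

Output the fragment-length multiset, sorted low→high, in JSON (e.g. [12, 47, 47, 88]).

Scan for sites:
  LmaIX AGTA/1: at [16, 89, 110, 122, 141, 177, 232] ⇒ [17, 90, 111, 123, 142, 178, 233]
  EstII GAACATAG/2: at [62, 102, 222, 238] ⇒ [64, 104, 224, 240]
  SqiIV GCAGGTCG/1: at [4, 93, 132, 157, 192, 209] ⇒ [5, 94, 133, 158, 193, 210]
  KluV TGCATGTC/4: at [52, 78, 149] ⇒ [56, 82, 153]
  MvoII TATA/1: at [37, 74, 168, 201] ⇒ [38, 75, 169, 202]

Pooled cuts: [5, 17, 38, 56, 64, 75, 82, 90, 94, 104, 111, 123, 133, 142, 153, 158, 169, 178, 193, 202, 210, 224, 233, 240]

Fragment lengths:
  [0,5): 5 bp
  [5,17): 12 bp
  [17,38): 21 bp
  [38,56): 18 bp
  [56,64): 8 bp
  [64,75): 11 bp
  [75,82): 7 bp
  [82,90): 8 bp
  [90,94): 4 bp
  [94,104): 10 bp
  [104,111): 7 bp
  [111,123): 12 bp
  [123,133): 10 bp
  [133,142): 9 bp
  [142,153): 11 bp
  [153,158): 5 bp
  [158,169): 11 bp
  [169,178): 9 bp
  [178,193): 15 bp
  [193,202): 9 bp
  [202,210): 8 bp
  [210,224): 14 bp
  [224,233): 9 bp
  [233,240): 7 bp
  [240,250): 10 bp

[4,5,5,7,7,7,8,8,8,9,9,9,9,10,10,10,11,11,11,12,12,14,15,18,21]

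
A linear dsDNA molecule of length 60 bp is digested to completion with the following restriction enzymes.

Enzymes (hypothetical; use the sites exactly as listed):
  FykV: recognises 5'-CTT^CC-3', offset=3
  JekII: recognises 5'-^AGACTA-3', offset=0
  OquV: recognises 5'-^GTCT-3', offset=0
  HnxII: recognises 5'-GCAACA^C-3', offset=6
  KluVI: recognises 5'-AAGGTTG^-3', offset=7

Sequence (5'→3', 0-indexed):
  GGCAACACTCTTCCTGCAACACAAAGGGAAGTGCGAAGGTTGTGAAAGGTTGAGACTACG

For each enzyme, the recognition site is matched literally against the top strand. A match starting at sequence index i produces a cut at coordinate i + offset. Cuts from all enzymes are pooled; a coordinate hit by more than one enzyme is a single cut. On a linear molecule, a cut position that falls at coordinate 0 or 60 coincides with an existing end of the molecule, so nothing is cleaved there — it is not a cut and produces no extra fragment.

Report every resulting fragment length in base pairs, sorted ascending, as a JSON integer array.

Site scan:
  FykV CTTCC/3: at [9] ⇒ [12]
  JekII AGACTA/0: at [52] ⇒ [52]
  OquV (GTCT, off=0): no sites
  HnxII GCAACAC/6: at [1, 15] ⇒ [7, 21]
  KluVI AAGGTTG/7: at [35, 45] ⇒ [42, 52]

All cut coordinates (distinct, sorted): [7, 12, 21, 42, 52]

Fragment lengths:
  [0,7): 7 bp
  [7,12): 5 bp
  [12,21): 9 bp
  [21,42): 21 bp
  [42,52): 10 bp
  [52,60): 8 bp

[5,7,8,9,10,21]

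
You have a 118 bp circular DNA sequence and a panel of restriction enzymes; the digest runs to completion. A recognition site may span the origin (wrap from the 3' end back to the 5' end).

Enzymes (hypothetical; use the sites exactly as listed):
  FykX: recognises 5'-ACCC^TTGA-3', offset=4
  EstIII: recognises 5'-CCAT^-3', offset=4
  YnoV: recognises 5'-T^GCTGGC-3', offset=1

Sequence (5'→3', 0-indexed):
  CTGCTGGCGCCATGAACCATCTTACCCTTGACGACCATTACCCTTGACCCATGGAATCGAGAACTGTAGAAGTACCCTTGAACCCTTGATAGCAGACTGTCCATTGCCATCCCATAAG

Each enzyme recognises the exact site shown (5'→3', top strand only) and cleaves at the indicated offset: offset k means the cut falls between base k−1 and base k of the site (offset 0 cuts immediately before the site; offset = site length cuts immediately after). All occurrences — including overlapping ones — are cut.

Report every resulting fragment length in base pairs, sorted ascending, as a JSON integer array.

[5,5,5,6,7,7,8,9,11,11,19,25]

Per-enzyme occurrences:
  FykX (ACCCTTGA, off=4): starts [23, 39, 73, 81] → cuts [27, 43, 77, 85]
  EstIII (CCAT, off=4): starts [9, 16, 34, 48, 100, 106, 111] → cuts [13, 20, 38, 52, 104, 110, 115]
  YnoV (TGCTGGC, off=1): starts [1] → cuts [2]

All cut coordinates (distinct, sorted): [2, 13, 20, 27, 38, 43, 52, 77, 85, 104, 110, 115]

Fragments:
  2→13: 11 bp
  13→20: 7 bp
  20→27: 7 bp
  27→38: 11 bp
  38→43: 5 bp
  43→52: 9 bp
  52→77: 25 bp
  77→85: 8 bp
  85→104: 19 bp
  104→110: 6 bp
  110→115: 5 bp
  115→2 (wrap): 118-115+2 = 5 bp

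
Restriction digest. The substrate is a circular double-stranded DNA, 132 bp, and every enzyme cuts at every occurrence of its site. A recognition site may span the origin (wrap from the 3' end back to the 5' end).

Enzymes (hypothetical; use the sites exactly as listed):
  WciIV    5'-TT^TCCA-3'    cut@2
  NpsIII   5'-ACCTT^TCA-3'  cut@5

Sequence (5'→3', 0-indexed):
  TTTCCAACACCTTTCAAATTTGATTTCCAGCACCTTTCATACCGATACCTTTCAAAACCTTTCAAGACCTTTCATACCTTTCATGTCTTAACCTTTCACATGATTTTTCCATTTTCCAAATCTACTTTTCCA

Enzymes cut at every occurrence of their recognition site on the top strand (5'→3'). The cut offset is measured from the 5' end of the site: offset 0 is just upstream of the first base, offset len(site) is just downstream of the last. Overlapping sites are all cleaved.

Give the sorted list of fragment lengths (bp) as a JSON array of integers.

Site scan:
  WciIV TTTCCA/2: at [0, 23, 105, 112, 126] ⇒ [2, 25, 107, 114, 128]
  NpsIII ACCTTTCA/5: at [8, 31, 46, 56, 66, 75, 90] ⇒ [13, 36, 51, 61, 71, 80, 95]

All cut coordinates (distinct, sorted): [2, 13, 25, 36, 51, 61, 71, 80, 95, 107, 114, 128]

Fragments:
  2→13: 11 bp
  13→25: 12 bp
  25→36: 11 bp
  36→51: 15 bp
  51→61: 10 bp
  61→71: 10 bp
  71→80: 9 bp
  80→95: 15 bp
  95→107: 12 bp
  107→114: 7 bp
  114→128: 14 bp
  128→2 (wrap): 132-128+2 = 6 bp

[6,7,9,10,10,11,11,12,12,14,15,15]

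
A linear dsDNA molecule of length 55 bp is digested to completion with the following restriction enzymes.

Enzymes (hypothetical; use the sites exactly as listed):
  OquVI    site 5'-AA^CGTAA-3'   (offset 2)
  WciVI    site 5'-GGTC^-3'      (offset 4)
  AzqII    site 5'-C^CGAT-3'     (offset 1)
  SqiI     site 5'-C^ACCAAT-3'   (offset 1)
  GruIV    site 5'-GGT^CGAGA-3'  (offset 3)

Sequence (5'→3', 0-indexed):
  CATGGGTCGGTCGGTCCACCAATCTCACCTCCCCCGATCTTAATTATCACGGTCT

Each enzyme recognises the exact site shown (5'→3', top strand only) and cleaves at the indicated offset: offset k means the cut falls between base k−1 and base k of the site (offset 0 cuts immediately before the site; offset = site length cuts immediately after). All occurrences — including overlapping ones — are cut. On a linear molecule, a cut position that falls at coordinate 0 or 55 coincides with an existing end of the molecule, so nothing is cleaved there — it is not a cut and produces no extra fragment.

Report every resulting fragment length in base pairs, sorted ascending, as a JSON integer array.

[1,1,4,4,8,17,20]

Site scan:
  OquVI (AACGTAA, off=2): no sites
  WciVI GGTC/4: at [4, 8, 12, 50] ⇒ [8, 12, 16, 54]
  AzqII CCGAT/1: at [33] ⇒ [34]
  SqiI CACCAAT/1: at [16] ⇒ [17]
  GruIV (GGTCGAGA, off=3): no sites

Pooled cuts: [8, 12, 16, 17, 34, 54]

Fragments:
  [0,8): 8 bp
  [8,12): 4 bp
  [12,16): 4 bp
  [16,17): 1 bp
  [17,34): 17 bp
  [34,54): 20 bp
  [54,55): 1 bp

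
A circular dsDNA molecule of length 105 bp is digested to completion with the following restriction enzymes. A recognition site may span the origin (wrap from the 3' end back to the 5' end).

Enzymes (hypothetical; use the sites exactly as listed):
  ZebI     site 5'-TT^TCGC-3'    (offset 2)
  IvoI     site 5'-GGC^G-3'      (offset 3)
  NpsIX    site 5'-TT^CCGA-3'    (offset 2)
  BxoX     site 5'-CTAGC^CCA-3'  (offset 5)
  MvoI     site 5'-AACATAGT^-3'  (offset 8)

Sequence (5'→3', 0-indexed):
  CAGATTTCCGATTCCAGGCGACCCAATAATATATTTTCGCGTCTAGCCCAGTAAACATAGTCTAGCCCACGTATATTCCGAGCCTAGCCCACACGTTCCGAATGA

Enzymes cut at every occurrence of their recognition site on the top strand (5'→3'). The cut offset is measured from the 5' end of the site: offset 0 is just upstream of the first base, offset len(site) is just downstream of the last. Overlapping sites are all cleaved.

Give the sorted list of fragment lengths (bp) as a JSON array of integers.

Per-enzyme occurrences:
  ZebI TTTCGC/2: at [34] ⇒ [36]
  IvoI GGCG/3: at [16] ⇒ [19]
  NpsIX TTCCGA/2: at [5, 75, 95] ⇒ [7, 77, 97]
  BxoX CTAGCCCA/5: at [42, 61, 83] ⇒ [47, 66, 88]
  MvoI AACATAGT/8: at [53] ⇒ [61]

Pooled cuts: [7, 19, 36, 47, 61, 66, 77, 88, 97]

Fragments:
  7→19: 12 bp
  19→36: 17 bp
  36→47: 11 bp
  47→61: 14 bp
  61→66: 5 bp
  66→77: 11 bp
  77→88: 11 bp
  88→97: 9 bp
  97→7 (wrap): 105-97+7 = 15 bp

[5,9,11,11,11,12,14,15,17]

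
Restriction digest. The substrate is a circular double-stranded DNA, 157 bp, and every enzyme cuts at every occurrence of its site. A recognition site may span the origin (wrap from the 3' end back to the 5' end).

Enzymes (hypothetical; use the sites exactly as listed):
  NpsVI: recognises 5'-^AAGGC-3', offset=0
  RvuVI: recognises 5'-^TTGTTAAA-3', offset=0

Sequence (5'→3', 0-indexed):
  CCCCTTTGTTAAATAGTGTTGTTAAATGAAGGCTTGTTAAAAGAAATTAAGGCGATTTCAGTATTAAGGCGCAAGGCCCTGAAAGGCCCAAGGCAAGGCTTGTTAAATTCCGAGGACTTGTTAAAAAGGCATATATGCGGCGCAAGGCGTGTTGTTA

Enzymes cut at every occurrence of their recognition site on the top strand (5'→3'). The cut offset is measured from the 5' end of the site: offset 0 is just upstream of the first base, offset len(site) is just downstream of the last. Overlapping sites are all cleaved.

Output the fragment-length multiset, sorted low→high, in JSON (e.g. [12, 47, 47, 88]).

Per-enzyme occurrences:
  NpsVI AAGGC/0: at [28, 48, 65, 72, 82, 89, 94, 125, 143] ⇒ [28, 48, 65, 72, 82, 89, 94, 125, 143]
  RvuVI TTGTTAAA/0: at [5, 18, 33, 99, 117] ⇒ [5, 18, 33, 99, 117]

Pooled cuts: [5, 18, 28, 33, 48, 65, 72, 82, 89, 94, 99, 117, 125, 143]

Fragment lengths:
  5→18: 13 bp
  18→28: 10 bp
  28→33: 5 bp
  33→48: 15 bp
  48→65: 17 bp
  65→72: 7 bp
  72→82: 10 bp
  82→89: 7 bp
  89→94: 5 bp
  94→99: 5 bp
  99→117: 18 bp
  117→125: 8 bp
  125→143: 18 bp
  143→5 (wrap): 157-143+5 = 19 bp

[5,5,5,7,7,8,10,10,13,15,17,18,18,19]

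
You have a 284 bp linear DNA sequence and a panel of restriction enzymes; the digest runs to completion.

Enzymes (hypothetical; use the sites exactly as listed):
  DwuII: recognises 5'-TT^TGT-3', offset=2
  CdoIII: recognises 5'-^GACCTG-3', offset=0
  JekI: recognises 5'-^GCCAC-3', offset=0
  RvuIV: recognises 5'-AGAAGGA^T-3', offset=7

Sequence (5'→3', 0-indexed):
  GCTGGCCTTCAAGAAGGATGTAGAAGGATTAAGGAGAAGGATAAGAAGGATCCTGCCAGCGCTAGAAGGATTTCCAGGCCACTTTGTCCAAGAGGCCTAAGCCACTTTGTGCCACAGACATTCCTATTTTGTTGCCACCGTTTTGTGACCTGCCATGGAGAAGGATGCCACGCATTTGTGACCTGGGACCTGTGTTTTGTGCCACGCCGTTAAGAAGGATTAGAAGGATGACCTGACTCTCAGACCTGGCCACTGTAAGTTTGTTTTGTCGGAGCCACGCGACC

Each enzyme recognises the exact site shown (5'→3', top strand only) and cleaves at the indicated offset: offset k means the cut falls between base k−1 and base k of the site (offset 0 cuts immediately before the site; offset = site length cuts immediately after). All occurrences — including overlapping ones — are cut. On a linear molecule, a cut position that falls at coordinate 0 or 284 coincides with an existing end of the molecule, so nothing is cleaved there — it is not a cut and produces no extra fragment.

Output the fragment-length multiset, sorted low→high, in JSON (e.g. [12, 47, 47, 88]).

Site scan:
  DwuII (TTTGT, off=2): starts [82, 105, 127, 141, 174, 195, 259, 264] → cuts [84, 107, 129, 143, 176, 197, 261, 266]
  CdoIII (GACCTG, off=0): starts [146, 179, 186, 229, 242] → cuts [146, 179, 186, 229, 242]
  JekI (GCCAC, off=0): starts [77, 100, 110, 133, 166, 200, 248, 273] → cuts [77, 100, 110, 133, 166, 200, 248, 273]
  RvuIV (AGAAGGAT, off=7): starts [11, 21, 34, 43, 63, 158, 212, 221] → cuts [18, 28, 41, 50, 70, 165, 219, 228]

Pooled cuts: [18, 28, 41, 50, 70, 77, 84, 100, 107, 110, 129, 133, 143, 146, 165, 166, 176, 179, 186, 197, 200, 219, 228, 229, 242, 248, 261, 266, 273]

Fragments:
  [0,18): 18 bp
  [18,28): 10 bp
  [28,41): 13 bp
  [41,50): 9 bp
  [50,70): 20 bp
  [70,77): 7 bp
  [77,84): 7 bp
  [84,100): 16 bp
  [100,107): 7 bp
  [107,110): 3 bp
  [110,129): 19 bp
  [129,133): 4 bp
  [133,143): 10 bp
  [143,146): 3 bp
  [146,165): 19 bp
  [165,166): 1 bp
  [166,176): 10 bp
  [176,179): 3 bp
  [179,186): 7 bp
  [186,197): 11 bp
  [197,200): 3 bp
  [200,219): 19 bp
  [219,228): 9 bp
  [228,229): 1 bp
  [229,242): 13 bp
  [242,248): 6 bp
  [248,261): 13 bp
  [261,266): 5 bp
  [266,273): 7 bp
  [273,284): 11 bp

[1,1,3,3,3,3,4,5,6,7,7,7,7,7,9,9,10,10,10,11,11,13,13,13,16,18,19,19,19,20]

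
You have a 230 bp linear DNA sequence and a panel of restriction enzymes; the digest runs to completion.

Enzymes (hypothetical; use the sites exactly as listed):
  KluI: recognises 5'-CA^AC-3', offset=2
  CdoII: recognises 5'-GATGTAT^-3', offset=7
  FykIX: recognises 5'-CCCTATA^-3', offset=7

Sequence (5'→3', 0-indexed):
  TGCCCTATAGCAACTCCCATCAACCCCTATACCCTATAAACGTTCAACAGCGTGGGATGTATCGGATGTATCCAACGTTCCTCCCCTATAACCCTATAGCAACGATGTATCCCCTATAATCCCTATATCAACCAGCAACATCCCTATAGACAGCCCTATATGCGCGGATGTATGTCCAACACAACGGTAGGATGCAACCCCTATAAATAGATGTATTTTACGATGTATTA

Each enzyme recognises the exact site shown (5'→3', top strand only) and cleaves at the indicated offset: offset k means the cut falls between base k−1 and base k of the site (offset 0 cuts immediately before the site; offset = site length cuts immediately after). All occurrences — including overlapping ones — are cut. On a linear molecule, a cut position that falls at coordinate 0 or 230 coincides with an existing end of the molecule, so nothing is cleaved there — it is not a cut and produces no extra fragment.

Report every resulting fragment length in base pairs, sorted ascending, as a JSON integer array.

Site scan:
  KluI CAAC/2: at [10, 20, 44, 72, 99, 128, 135, 176, 181, 194] ⇒ [12, 22, 46, 74, 101, 130, 137, 178, 183, 196]
  CdoII GATGTAT/7: at [55, 64, 103, 166, 209, 221] ⇒ [62, 71, 110, 173, 216, 228]
  FykIX CCCTATA/7: at [2, 24, 31, 83, 91, 111, 120, 141, 153, 198] ⇒ [9, 31, 38, 90, 98, 118, 127, 148, 160, 205]

All cut coordinates (distinct, sorted): [9, 12, 22, 31, 38, 46, 62, 71, 74, 90, 98, 101, 110, 118, 127, 130, 137, 148, 160, 173, 178, 183, 196, 205, 216, 228]

Fragment lengths:
  [0,9): 9 bp
  [9,12): 3 bp
  [12,22): 10 bp
  [22,31): 9 bp
  [31,38): 7 bp
  [38,46): 8 bp
  [46,62): 16 bp
  [62,71): 9 bp
  [71,74): 3 bp
  [74,90): 16 bp
  [90,98): 8 bp
  [98,101): 3 bp
  [101,110): 9 bp
  [110,118): 8 bp
  [118,127): 9 bp
  [127,130): 3 bp
  [130,137): 7 bp
  [137,148): 11 bp
  [148,160): 12 bp
  [160,173): 13 bp
  [173,178): 5 bp
  [178,183): 5 bp
  [183,196): 13 bp
  [196,205): 9 bp
  [205,216): 11 bp
  [216,228): 12 bp
  [228,230): 2 bp

[2,3,3,3,3,5,5,7,7,8,8,8,9,9,9,9,9,9,10,11,11,12,12,13,13,16,16]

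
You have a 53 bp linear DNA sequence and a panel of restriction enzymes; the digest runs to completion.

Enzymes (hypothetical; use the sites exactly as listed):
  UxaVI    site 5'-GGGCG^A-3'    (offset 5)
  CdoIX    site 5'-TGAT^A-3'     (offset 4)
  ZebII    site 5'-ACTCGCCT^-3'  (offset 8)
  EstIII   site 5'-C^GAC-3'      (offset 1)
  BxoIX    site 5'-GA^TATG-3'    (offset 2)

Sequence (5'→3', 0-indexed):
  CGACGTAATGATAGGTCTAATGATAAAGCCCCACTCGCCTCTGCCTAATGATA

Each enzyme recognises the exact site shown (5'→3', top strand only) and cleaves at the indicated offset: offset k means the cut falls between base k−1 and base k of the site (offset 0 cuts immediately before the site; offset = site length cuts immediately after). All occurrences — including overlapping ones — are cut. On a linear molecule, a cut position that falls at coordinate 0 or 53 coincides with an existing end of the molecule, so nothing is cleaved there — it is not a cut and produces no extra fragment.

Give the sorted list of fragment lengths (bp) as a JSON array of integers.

Scan for sites:
  UxaVI (GGGCGA, off=5): no sites
  CdoIX (TGATA, off=4): starts [8, 20, 48] → cuts [12, 24, 52]
  ZebII (ACTCGCCT, off=8): starts [32] → cuts [40]
  EstIII (CGAC, off=1): starts [0] → cuts [1]
  BxoIX (GATATG, off=2): no sites

All cut coordinates (distinct, sorted): [1, 12, 24, 40, 52]

Fragment lengths:
  [0,1): 1 bp
  [1,12): 11 bp
  [12,24): 12 bp
  [24,40): 16 bp
  [40,52): 12 bp
  [52,53): 1 bp

[1,1,11,12,12,16]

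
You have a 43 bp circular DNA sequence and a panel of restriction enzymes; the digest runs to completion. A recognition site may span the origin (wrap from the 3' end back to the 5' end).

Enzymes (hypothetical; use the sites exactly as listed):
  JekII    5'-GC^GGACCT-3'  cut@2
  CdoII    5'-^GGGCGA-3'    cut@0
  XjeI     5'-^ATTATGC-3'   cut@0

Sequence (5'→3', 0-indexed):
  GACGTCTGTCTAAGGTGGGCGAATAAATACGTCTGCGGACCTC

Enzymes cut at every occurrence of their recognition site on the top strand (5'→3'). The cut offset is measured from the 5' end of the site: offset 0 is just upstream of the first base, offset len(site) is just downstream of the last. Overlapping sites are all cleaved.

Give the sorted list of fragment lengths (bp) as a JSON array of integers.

[20,23]

Per-enzyme occurrences:
  JekII GCGGACCT/2: at [34] ⇒ [36]
  CdoII GGGCGA/0: at [16] ⇒ [16]
  XjeI (ATTATGC, off=0): no sites

Pooled cuts: [16, 36]

Fragment lengths:
  16→36: 20 bp
  36→16 (wrap): 43-36+16 = 23 bp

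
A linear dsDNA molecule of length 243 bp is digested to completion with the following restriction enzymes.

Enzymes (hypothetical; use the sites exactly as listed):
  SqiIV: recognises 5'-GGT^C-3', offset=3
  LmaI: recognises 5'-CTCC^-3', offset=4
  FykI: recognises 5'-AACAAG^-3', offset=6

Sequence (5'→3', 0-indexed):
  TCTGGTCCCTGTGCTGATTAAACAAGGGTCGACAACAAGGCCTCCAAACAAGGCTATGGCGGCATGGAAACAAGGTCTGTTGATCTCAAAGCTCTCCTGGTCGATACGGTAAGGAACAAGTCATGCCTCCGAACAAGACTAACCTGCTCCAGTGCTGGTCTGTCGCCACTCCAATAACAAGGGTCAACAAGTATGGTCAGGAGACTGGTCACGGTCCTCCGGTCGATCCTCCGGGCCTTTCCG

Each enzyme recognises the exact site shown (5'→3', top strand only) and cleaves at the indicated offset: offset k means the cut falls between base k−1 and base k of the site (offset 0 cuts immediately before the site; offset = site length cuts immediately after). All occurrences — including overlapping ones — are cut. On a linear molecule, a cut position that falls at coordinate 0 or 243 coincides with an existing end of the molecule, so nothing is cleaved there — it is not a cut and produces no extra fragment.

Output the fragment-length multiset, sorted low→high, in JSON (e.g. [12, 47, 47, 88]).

[2,3,3,3,4,5,6,6,6,6,7,7,7,9,9,9,10,10,11,12,13,13,19,20,21,22]

Per-enzyme occurrences:
  SqiIV GGTC/3: at [3, 26, 73, 98, 156, 181, 194, 206, 212, 220] ⇒ [6, 29, 76, 101, 159, 184, 197, 209, 215, 223]
  LmaI CTCC/4: at [41, 93, 126, 146, 168, 216, 228] ⇒ [45, 97, 130, 150, 172, 220, 232]
  FykI AACAAG/6: at [20, 33, 46, 68, 114, 131, 175, 185] ⇒ [26, 39, 52, 74, 120, 137, 181, 191]

All cut coordinates (distinct, sorted): [6, 26, 29, 39, 45, 52, 74, 76, 97, 101, 120, 130, 137, 150, 159, 172, 181, 184, 191, 197, 209, 215, 220, 223, 232]

Fragments:
  [0,6): 6 bp
  [6,26): 20 bp
  [26,29): 3 bp
  [29,39): 10 bp
  [39,45): 6 bp
  [45,52): 7 bp
  [52,74): 22 bp
  [74,76): 2 bp
  [76,97): 21 bp
  [97,101): 4 bp
  [101,120): 19 bp
  [120,130): 10 bp
  [130,137): 7 bp
  [137,150): 13 bp
  [150,159): 9 bp
  [159,172): 13 bp
  [172,181): 9 bp
  [181,184): 3 bp
  [184,191): 7 bp
  [191,197): 6 bp
  [197,209): 12 bp
  [209,215): 6 bp
  [215,220): 5 bp
  [220,223): 3 bp
  [223,232): 9 bp
  [232,243): 11 bp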